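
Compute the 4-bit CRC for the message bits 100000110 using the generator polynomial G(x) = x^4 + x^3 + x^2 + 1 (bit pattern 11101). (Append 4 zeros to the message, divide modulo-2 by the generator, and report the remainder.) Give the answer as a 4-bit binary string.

Append 4 zeros: 1000001100000. Divide by 11101 (XOR where the leading bit is 1):
  pos 0: 10000 XOR 11101 = 01101
  pos 1: 11010 XOR 11101 = 00111
  pos 3: 11111 XOR 11101 = 00010
  pos 6: 10000 XOR 11101 = 01101
  pos 7: 11010 XOR 11101 = 00111
Remainder (last 4 bits) = 1110. This is the CRC / FCS.

1110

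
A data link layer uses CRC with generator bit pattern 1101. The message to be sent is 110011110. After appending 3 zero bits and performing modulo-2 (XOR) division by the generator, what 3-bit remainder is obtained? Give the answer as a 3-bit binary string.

001

Append 3 zeros: 110011110000. Divide by 1101 (XOR where the leading bit is 1):
  pos 0: 1100 XOR 1101 = 0001
  pos 3: 1111 XOR 1101 = 0010
  pos 5: 1010 XOR 1101 = 0111
  pos 6: 1110 XOR 1101 = 0011
  pos 8: 1100 XOR 1101 = 0001
Remainder (last 3 bits) = 001. This is the CRC / FCS.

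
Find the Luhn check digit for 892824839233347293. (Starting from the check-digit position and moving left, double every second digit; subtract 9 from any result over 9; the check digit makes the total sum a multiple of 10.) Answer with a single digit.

1

Partial digits right→left: 3 9 2 7 4 3 3 3 2 9 3 8 4 2 8 2 9 8
Double every second digit counting from the check-digit position (so the 1st, 3rd, 5th, ... of the partial from the right).
  doubled (with −9 where >9): 6 4 8 6 4 6 8 7 9 → sum 58
  kept as-is: 9 7 3 3 9 8 2 2 8 → sum 51
Total = 58 + 51 = 109.
Check digit = (10 − (109 mod 10)) mod 10 = 1.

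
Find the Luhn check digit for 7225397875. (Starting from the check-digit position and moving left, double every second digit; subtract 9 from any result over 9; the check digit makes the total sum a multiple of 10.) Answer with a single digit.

2

Partial digits right→left: 5 7 8 7 9 3 5 2 2 7
Double every second digit counting from the check-digit position (so the 1st, 3rd, 5th, ... of the partial from the right).
  doubled (with −9 where >9): 1 7 9 1 4 → sum 22
  kept as-is: 7 7 3 2 7 → sum 26
Total = 22 + 26 = 48.
Check digit = (10 − (48 mod 10)) mod 10 = 2.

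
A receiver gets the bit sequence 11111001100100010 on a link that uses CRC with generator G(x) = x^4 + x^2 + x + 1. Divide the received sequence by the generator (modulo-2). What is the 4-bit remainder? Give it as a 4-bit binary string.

Modulo-2 division of 11111001100100010 by 10111:
  pos 0: 11111 XOR 10111 = 01000
  pos 1: 10000 XOR 10111 = 00111
  pos 3: 11101 XOR 10111 = 01010
  pos 4: 10101 XOR 10111 = 00010
  pos 7: 10001 XOR 10111 = 00110
  pos 9: 11000 XOR 10111 = 01111
  pos 10: 11110 XOR 10111 = 01001
  pos 11: 10011 XOR 10111 = 00100
Remainder = 1000 (nonzero — an error is detected).

1000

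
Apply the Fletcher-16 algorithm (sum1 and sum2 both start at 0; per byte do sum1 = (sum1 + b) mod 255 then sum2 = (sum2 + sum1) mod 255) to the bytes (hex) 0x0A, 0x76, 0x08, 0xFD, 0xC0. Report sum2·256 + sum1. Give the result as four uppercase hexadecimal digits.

E047

Running sums (mod 255):
  after byte 0 (0x0A): sum1=10, sum2=10
  after byte 1 (0x76): sum1=128, sum2=138
  after byte 2 (0x08): sum1=136, sum2=19
  after byte 3 (0xFD): sum1=134, sum2=153
  after byte 4 (0xC0): sum1=71, sum2=224
Checksum = sum2·256 + sum1 = 224·256 + 71 = 57415 = 0xE047.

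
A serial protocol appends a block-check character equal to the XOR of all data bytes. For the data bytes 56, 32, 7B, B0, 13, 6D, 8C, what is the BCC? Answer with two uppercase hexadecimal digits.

XOR the bytes together:
  start with 0x56
  0x56 ⊕ 0x32 = 0x64
  0x64 ⊕ 0x7B = 0x1F
  0x1F ⊕ 0xB0 = 0xAF
  0xAF ⊕ 0x13 = 0xBC
  0xBC ⊕ 0x6D = 0xD1
  0xD1 ⊕ 0x8C = 0x5D

5D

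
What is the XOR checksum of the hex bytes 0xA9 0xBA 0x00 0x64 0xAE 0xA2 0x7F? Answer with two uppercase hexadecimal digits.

XOR the bytes together:
  start with 0xA9
  0xA9 ⊕ 0xBA = 0x13
  0x13 ⊕ 0x00 = 0x13
  0x13 ⊕ 0x64 = 0x77
  0x77 ⊕ 0xAE = 0xD9
  0xD9 ⊕ 0xA2 = 0x7B
  0x7B ⊕ 0x7F = 0x04

04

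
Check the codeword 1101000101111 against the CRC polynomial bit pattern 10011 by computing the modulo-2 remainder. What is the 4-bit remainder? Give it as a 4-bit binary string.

0010

Modulo-2 division of 1101000101111 by 10011:
  pos 0: 11010 XOR 10011 = 01001
  pos 1: 10010 XOR 10011 = 00001
  pos 5: 10101 XOR 10011 = 00110
  pos 7: 11011 XOR 10011 = 01000
  pos 8: 10001 XOR 10011 = 00010
Remainder = 0010 (nonzero — an error is detected).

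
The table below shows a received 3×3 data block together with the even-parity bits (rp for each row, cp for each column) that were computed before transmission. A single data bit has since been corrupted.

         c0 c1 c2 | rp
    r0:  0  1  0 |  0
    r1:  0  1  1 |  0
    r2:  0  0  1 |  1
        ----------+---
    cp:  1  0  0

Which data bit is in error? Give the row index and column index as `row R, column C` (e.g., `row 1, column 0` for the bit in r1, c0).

row 0, column 0

Recompute each row's even parity and compare to rp:
  r0: data parity 1, sent rp 0 → mismatch
  r1: data parity 0, sent rp 0 → ok
  r2: data parity 1, sent rp 1 → ok
Recompute each column's even parity and compare to cp:
  c0: data parity 0, sent cp 1 → mismatch
  c1: data parity 0, sent cp 0 → ok
  c2: data parity 0, sent cp 0 → ok
Exactly one row (r0) and one column (c0) fail → the flipped bit is at their intersection.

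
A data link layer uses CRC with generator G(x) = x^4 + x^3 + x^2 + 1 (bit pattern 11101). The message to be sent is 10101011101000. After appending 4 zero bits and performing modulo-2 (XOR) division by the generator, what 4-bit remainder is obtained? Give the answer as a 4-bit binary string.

Append 4 zeros: 101010111010000000. Divide by 11101 (XOR where the leading bit is 1):
  pos 0: 10101 XOR 11101 = 01000
  pos 1: 10000 XOR 11101 = 01101
  pos 2: 11011 XOR 11101 = 00110
  pos 4: 11011 XOR 11101 = 00110
  pos 6: 11001 XOR 11101 = 00100
  pos 8: 10000 XOR 11101 = 01101
  pos 9: 11010 XOR 11101 = 00111
  pos 11: 11100 XOR 11101 = 00001
Remainder (last 4 bits) = 0100. This is the CRC / FCS.

0100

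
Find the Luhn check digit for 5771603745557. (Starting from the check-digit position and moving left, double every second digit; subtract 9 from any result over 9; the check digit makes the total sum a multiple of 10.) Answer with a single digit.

Partial digits right→left: 7 5 5 5 4 7 3 0 6 1 7 7 5
Double every second digit counting from the check-digit position (so the 1st, 3rd, 5th, ... of the partial from the right).
  doubled (with −9 where >9): 5 1 8 6 3 5 1 → sum 29
  kept as-is: 5 5 7 0 1 7 → sum 25
Total = 29 + 25 = 54.
Check digit = (10 − (54 mod 10)) mod 10 = 6.

6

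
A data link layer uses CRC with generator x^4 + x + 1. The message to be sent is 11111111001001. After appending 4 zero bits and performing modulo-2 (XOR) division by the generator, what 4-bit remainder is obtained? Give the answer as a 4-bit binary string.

1101

Append 4 zeros: 111111110010010000. Divide by 10011 (XOR where the leading bit is 1):
  pos 0: 11111 XOR 10011 = 01100
  pos 1: 11001 XOR 10011 = 01010
  pos 2: 10101 XOR 10011 = 00110
  pos 4: 11010 XOR 10011 = 01001
  pos 5: 10010 XOR 10011 = 00001
  pos 9: 11001 XOR 10011 = 01010
  pos 10: 10100 XOR 10011 = 00111
  pos 12: 11100 XOR 10011 = 01111
  pos 13: 11110 XOR 10011 = 01101
Remainder (last 4 bits) = 1101. This is the CRC / FCS.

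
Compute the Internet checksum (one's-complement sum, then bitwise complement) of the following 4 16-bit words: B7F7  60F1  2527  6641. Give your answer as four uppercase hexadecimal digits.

5BAE

One's-complement addition (fold any carry out of bit 15 back into bit 0):
  0xB7F7 + 0x60F1 = 0x118E8 → wrap carry → 0x18E9
  0x18E9 + 0x2527 = 0x03E10
  0x3E10 + 0x6641 = 0x0A451
One's-complement sum = 0xA451.
Checksum = ~0xA451 & 0xFFFF = 0x5BAE.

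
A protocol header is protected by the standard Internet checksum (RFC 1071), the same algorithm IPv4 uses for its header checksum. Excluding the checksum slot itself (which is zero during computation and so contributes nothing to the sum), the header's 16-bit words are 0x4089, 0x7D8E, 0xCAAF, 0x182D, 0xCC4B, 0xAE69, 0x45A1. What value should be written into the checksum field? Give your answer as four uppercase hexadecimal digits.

9EB4

One's-complement addition (fold any carry out of bit 15 back into bit 0):
  0x4089 + 0x7D8E = 0x0BE17
  0xBE17 + 0xCAAF = 0x188C6 → wrap carry → 0x88C7
  0x88C7 + 0x182D = 0x0A0F4
  0xA0F4 + 0xCC4B = 0x16D3F → wrap carry → 0x6D40
  0x6D40 + 0xAE69 = 0x11BA9 → wrap carry → 0x1BAA
  0x1BAA + 0x45A1 = 0x0614B
One's-complement sum = 0x614B.
Checksum = ~0x614B & 0xFFFF = 0x9EB4.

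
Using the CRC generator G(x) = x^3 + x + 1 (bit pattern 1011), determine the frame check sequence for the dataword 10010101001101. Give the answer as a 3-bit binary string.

Append 3 zeros: 10010101001101000. Divide by 1011 (XOR where the leading bit is 1):
  pos 0: 1001 XOR 1011 = 0010
  pos 2: 1001 XOR 1011 = 0010
  pos 4: 1001 XOR 1011 = 0010
  pos 6: 1000 XOR 1011 = 0011
  pos 8: 1111 XOR 1011 = 0100
  pos 9: 1000 XOR 1011 = 0011
  pos 11: 1110 XOR 1011 = 0101
  pos 12: 1010 XOR 1011 = 0001
Remainder (last 3 bits) = 010. This is the CRC / FCS.

010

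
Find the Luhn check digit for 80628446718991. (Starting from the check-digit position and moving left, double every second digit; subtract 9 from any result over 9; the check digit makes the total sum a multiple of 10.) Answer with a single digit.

Partial digits right→left: 1 9 9 8 1 7 6 4 4 8 2 6 0 8
Double every second digit counting from the check-digit position (so the 1st, 3rd, 5th, ... of the partial from the right).
  doubled (with −9 where >9): 2 9 2 3 8 4 0 → sum 28
  kept as-is: 9 8 7 4 8 6 8 → sum 50
Total = 28 + 50 = 78.
Check digit = (10 − (78 mod 10)) mod 10 = 2.

2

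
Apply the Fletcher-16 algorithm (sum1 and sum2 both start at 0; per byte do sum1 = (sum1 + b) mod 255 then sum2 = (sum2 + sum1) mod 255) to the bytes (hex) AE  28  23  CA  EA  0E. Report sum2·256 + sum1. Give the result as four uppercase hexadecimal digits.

B1BD

Running sums (mod 255):
  after byte 0 (AE): sum1=174, sum2=174
  after byte 1 (28): sum1=214, sum2=133
  after byte 2 (23): sum1=249, sum2=127
  after byte 3 (CA): sum1=196, sum2=68
  after byte 4 (EA): sum1=175, sum2=243
  after byte 5 (0E): sum1=189, sum2=177
Checksum = sum2·256 + sum1 = 177·256 + 189 = 45501 = 0xB1BD.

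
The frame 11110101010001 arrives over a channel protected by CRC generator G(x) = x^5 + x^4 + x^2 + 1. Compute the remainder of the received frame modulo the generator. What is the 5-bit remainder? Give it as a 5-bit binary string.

00000

Modulo-2 division of 11110101010001 by 110101:
  pos 0: 111101 XOR 110101 = 001000
  pos 2: 100001 XOR 110101 = 010100
  pos 3: 101000 XOR 110101 = 011101
  pos 4: 111011 XOR 110101 = 001110
  pos 6: 111000 XOR 110101 = 001101
  pos 8: 110101 XOR 110101 = 000000
Remainder = 00000 (zero — the frame passes the CRC check).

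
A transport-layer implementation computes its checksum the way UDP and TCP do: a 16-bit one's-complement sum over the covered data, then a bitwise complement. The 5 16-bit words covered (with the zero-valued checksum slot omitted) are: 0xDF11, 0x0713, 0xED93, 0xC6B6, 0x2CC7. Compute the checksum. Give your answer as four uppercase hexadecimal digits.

38C9

One's-complement addition (fold any carry out of bit 15 back into bit 0):
  0xDF11 + 0x0713 = 0x0E624
  0xE624 + 0xED93 = 0x1D3B7 → wrap carry → 0xD3B8
  0xD3B8 + 0xC6B6 = 0x19A6E → wrap carry → 0x9A6F
  0x9A6F + 0x2CC7 = 0x0C736
One's-complement sum = 0xC736.
Checksum = ~0xC736 & 0xFFFF = 0x38C9.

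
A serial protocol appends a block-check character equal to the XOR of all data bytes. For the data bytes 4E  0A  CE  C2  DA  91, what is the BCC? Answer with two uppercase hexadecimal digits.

03

XOR the bytes together:
  start with 0x4E
  0x4E ⊕ 0x0A = 0x44
  0x44 ⊕ 0xCE = 0x8A
  0x8A ⊕ 0xC2 = 0x48
  0x48 ⊕ 0xDA = 0x92
  0x92 ⊕ 0x91 = 0x03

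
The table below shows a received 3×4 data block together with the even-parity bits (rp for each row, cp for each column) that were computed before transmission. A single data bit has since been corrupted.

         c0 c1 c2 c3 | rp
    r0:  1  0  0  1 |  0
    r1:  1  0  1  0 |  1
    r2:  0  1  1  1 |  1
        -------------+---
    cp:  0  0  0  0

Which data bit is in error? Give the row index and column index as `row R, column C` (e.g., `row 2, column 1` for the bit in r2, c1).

row 1, column 1

Recompute each row's even parity and compare to rp:
  r0: data parity 0, sent rp 0 → ok
  r1: data parity 0, sent rp 1 → mismatch
  r2: data parity 1, sent rp 1 → ok
Recompute each column's even parity and compare to cp:
  c0: data parity 0, sent cp 0 → ok
  c1: data parity 1, sent cp 0 → mismatch
  c2: data parity 0, sent cp 0 → ok
  c3: data parity 0, sent cp 0 → ok
Exactly one row (r1) and one column (c1) fail → the flipped bit is at their intersection.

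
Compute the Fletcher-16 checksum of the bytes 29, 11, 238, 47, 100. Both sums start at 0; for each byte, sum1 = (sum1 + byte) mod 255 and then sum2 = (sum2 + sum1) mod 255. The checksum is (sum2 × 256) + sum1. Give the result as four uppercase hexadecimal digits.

Running sums (mod 255):
  after byte 0 (29): sum1=29, sum2=29
  after byte 1 (11): sum1=40, sum2=69
  after byte 2 (238): sum1=23, sum2=92
  after byte 3 (47): sum1=70, sum2=162
  after byte 4 (100): sum1=170, sum2=77
Checksum = sum2·256 + sum1 = 77·256 + 170 = 19882 = 0x4DAA.

4DAA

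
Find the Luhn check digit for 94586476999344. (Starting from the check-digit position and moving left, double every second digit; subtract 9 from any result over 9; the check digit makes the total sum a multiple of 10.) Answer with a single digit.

2

Partial digits right→left: 4 4 3 9 9 9 6 7 4 6 8 5 4 9
Double every second digit counting from the check-digit position (so the 1st, 3rd, 5th, ... of the partial from the right).
  doubled (with −9 where >9): 8 6 9 3 8 7 8 → sum 49
  kept as-is: 4 9 9 7 6 5 9 → sum 49
Total = 49 + 49 = 98.
Check digit = (10 − (98 mod 10)) mod 10 = 2.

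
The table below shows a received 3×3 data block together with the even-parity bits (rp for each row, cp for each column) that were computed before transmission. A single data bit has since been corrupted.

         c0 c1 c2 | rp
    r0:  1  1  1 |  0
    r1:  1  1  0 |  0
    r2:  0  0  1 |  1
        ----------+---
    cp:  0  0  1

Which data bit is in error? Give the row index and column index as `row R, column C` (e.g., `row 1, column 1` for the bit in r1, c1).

Recompute each row's even parity and compare to rp:
  r0: data parity 1, sent rp 0 → mismatch
  r1: data parity 0, sent rp 0 → ok
  r2: data parity 1, sent rp 1 → ok
Recompute each column's even parity and compare to cp:
  c0: data parity 0, sent cp 0 → ok
  c1: data parity 0, sent cp 0 → ok
  c2: data parity 0, sent cp 1 → mismatch
Exactly one row (r0) and one column (c2) fail → the flipped bit is at their intersection.

row 0, column 2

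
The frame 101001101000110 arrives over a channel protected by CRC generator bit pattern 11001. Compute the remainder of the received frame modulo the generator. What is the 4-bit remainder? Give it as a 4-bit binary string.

1101

Modulo-2 division of 101001101000110 by 11001:
  pos 0: 10100 XOR 11001 = 01101
  pos 1: 11011 XOR 11001 = 00010
  pos 4: 10101 XOR 11001 = 01100
  pos 5: 11000 XOR 11001 = 00001
  pos 9: 10011 XOR 11001 = 01010
  pos 10: 10100 XOR 11001 = 01101
Remainder = 1101 (nonzero — an error is detected).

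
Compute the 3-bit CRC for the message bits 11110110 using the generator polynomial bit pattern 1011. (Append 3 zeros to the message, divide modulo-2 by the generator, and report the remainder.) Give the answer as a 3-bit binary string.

Append 3 zeros: 11110110000. Divide by 1011 (XOR where the leading bit is 1):
  pos 0: 1111 XOR 1011 = 0100
  pos 1: 1000 XOR 1011 = 0011
  pos 3: 1111 XOR 1011 = 0100
  pos 4: 1000 XOR 1011 = 0011
  pos 6: 1100 XOR 1011 = 0111
  pos 7: 1110 XOR 1011 = 0101
Remainder (last 3 bits) = 101. This is the CRC / FCS.

101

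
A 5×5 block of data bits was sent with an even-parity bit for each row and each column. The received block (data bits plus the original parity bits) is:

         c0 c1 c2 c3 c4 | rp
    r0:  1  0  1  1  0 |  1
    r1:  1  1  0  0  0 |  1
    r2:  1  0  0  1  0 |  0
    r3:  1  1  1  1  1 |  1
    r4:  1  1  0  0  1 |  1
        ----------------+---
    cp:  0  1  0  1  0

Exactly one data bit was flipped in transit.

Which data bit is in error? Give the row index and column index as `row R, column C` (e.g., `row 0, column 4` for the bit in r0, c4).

Recompute each row's even parity and compare to rp:
  r0: data parity 1, sent rp 1 → ok
  r1: data parity 0, sent rp 1 → mismatch
  r2: data parity 0, sent rp 0 → ok
  r3: data parity 1, sent rp 1 → ok
  r4: data parity 1, sent rp 1 → ok
Recompute each column's even parity and compare to cp:
  c0: data parity 1, sent cp 0 → mismatch
  c1: data parity 1, sent cp 1 → ok
  c2: data parity 0, sent cp 0 → ok
  c3: data parity 1, sent cp 1 → ok
  c4: data parity 0, sent cp 0 → ok
Exactly one row (r1) and one column (c0) fail → the flipped bit is at their intersection.

row 1, column 0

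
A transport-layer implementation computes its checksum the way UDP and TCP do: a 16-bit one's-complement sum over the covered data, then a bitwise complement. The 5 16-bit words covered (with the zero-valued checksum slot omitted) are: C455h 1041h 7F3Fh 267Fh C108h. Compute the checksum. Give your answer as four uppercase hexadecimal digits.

One's-complement addition (fold any carry out of bit 15 back into bit 0):
  0xC455 + 0x1041 = 0x0D496
  0xD496 + 0x7F3F = 0x153D5 → wrap carry → 0x53D6
  0x53D6 + 0x267F = 0x07A55
  0x7A55 + 0xC108 = 0x13B5D → wrap carry → 0x3B5E
One's-complement sum = 0x3B5E.
Checksum = ~0x3B5E & 0xFFFF = 0xC4A1.

C4A1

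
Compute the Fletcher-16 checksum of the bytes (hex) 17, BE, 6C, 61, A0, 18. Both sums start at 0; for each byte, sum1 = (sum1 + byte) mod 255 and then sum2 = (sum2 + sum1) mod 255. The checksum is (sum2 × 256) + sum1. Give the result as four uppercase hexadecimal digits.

Running sums (mod 255):
  after byte 0 (17): sum1=23, sum2=23
  after byte 1 (BE): sum1=213, sum2=236
  after byte 2 (6C): sum1=66, sum2=47
  after byte 3 (61): sum1=163, sum2=210
  after byte 4 (A0): sum1=68, sum2=23
  after byte 5 (18): sum1=92, sum2=115
Checksum = sum2·256 + sum1 = 115·256 + 92 = 29532 = 0x735C.

735C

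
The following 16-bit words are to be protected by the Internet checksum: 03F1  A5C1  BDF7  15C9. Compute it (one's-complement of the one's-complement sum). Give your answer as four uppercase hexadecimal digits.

828C

One's-complement addition (fold any carry out of bit 15 back into bit 0):
  0x03F1 + 0xA5C1 = 0x0A9B2
  0xA9B2 + 0xBDF7 = 0x167A9 → wrap carry → 0x67AA
  0x67AA + 0x15C9 = 0x07D73
One's-complement sum = 0x7D73.
Checksum = ~0x7D73 & 0xFFFF = 0x828C.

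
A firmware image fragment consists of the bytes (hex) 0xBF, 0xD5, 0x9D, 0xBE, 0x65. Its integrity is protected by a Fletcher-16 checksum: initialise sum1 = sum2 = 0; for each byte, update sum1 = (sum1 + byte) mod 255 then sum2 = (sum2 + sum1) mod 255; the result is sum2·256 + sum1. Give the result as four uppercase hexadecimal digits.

D157

Running sums (mod 255):
  after byte 0 (0xBF): sum1=191, sum2=191
  after byte 1 (0xD5): sum1=149, sum2=85
  after byte 2 (0x9D): sum1=51, sum2=136
  after byte 3 (0xBE): sum1=241, sum2=122
  after byte 4 (0x65): sum1=87, sum2=209
Checksum = sum2·256 + sum1 = 209·256 + 87 = 53591 = 0xD157.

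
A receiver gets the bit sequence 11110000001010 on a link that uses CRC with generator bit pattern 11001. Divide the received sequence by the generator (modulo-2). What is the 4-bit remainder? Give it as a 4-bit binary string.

Modulo-2 division of 11110000001010 by 11001:
  pos 0: 11110 XOR 11001 = 00111
  pos 2: 11100 XOR 11001 = 00101
  pos 4: 10100 XOR 11001 = 01101
  pos 5: 11010 XOR 11001 = 00011
  pos 8: 11101 XOR 11001 = 00100
Remainder = 1000 (nonzero — an error is detected).

1000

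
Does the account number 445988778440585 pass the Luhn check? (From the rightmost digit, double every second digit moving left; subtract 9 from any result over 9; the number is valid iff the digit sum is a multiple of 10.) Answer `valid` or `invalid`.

From the right, keep odd positions and double even positions (subtract 9 from any doubled value over 9):
  doubled (positions 2,4,...): 7 0 8 5 7 9 8 → sum 44
  kept (positions 1,3,...): 5 5 4 8 7 8 5 4 → sum 46
Total = 90.
90 mod 10 = 0, so the number is valid.

valid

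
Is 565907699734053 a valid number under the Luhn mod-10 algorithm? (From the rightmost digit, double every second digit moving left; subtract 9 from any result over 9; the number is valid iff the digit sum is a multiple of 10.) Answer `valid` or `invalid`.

From the right, keep odd positions and double even positions (subtract 9 from any doubled value over 9):
  doubled (positions 2,4,...): 1 8 5 9 5 9 3 → sum 40
  kept (positions 1,3,...): 3 0 3 9 6 0 5 5 → sum 31
Total = 71.
71 mod 10 = 1, so the number is invalid.

invalid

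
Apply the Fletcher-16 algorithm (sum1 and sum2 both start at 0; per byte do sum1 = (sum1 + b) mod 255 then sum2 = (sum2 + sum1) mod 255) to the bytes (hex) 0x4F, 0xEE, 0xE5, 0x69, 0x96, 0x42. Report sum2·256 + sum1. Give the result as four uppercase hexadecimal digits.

C966

Running sums (mod 255):
  after byte 0 (0x4F): sum1=79, sum2=79
  after byte 1 (0xEE): sum1=62, sum2=141
  after byte 2 (0xE5): sum1=36, sum2=177
  after byte 3 (0x69): sum1=141, sum2=63
  after byte 4 (0x96): sum1=36, sum2=99
  after byte 5 (0x42): sum1=102, sum2=201
Checksum = sum2·256 + sum1 = 201·256 + 102 = 51558 = 0xC966.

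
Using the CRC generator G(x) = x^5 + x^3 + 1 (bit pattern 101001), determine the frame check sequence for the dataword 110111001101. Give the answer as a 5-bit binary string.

10000

Append 5 zeros: 11011100110100000. Divide by 101001 (XOR where the leading bit is 1):
  pos 0: 110111 XOR 101001 = 011110
  pos 1: 111100 XOR 101001 = 010101
  pos 2: 101010 XOR 101001 = 000011
  pos 6: 111101 XOR 101001 = 010100
  pos 7: 101000 XOR 101001 = 000001
Remainder (last 5 bits) = 10000. This is the CRC / FCS.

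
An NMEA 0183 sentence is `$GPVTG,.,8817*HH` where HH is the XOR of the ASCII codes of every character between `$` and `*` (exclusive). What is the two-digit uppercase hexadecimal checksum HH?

7A

XOR the ASCII codes of the payload characters:
  'G' = 0x47 → acc = 0x47
  'P' = 0x50 → acc = 0x17
  'V' = 0x56 → acc = 0x41
  'T' = 0x54 → acc = 0x15
  'G' = 0x47 → acc = 0x52
  ',' = 0x2C → acc = 0x7E
  '.' = 0x2E → acc = 0x50
  ',' = 0x2C → acc = 0x7C
  '8' = 0x38 → acc = 0x44
  '8' = 0x38 → acc = 0x7C
  '1' = 0x31 → acc = 0x4D
  '7' = 0x37 → acc = 0x7A
Checksum = 0x7A.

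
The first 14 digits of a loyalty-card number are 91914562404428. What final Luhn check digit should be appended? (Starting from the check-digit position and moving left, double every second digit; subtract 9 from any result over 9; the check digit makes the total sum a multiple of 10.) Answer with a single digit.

8

Partial digits right→left: 8 2 4 4 0 4 2 6 5 4 1 9 1 9
Double every second digit counting from the check-digit position (so the 1st, 3rd, 5th, ... of the partial from the right).
  doubled (with −9 where >9): 7 8 0 4 1 2 2 → sum 24
  kept as-is: 2 4 4 6 4 9 9 → sum 38
Total = 24 + 38 = 62.
Check digit = (10 − (62 mod 10)) mod 10 = 8.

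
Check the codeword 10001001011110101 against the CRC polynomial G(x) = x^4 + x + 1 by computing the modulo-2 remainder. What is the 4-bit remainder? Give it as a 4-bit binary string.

0000

Modulo-2 division of 10001001011110101 by 10011:
  pos 0: 10001 XOR 10011 = 00010
  pos 3: 10001 XOR 10011 = 00010
  pos 6: 10011 XOR 10011 = 00000
  pos 11: 11010 XOR 10011 = 01001
  pos 12: 10011 XOR 10011 = 00000
Remainder = 0000 (zero — the frame passes the CRC check).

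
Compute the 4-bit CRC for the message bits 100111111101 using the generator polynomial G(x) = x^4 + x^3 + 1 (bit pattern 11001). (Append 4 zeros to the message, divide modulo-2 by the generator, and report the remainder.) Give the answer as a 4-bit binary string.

Append 4 zeros: 1001111111010000. Divide by 11001 (XOR where the leading bit is 1):
  pos 0: 10011 XOR 11001 = 01010
  pos 1: 10101 XOR 11001 = 01100
  pos 2: 11001 XOR 11001 = 00000
  pos 7: 11101 XOR 11001 = 00100
  pos 9: 10000 XOR 11001 = 01001
  pos 10: 10010 XOR 11001 = 01011
  pos 11: 10110 XOR 11001 = 01111
Remainder (last 4 bits) = 1111. This is the CRC / FCS.

1111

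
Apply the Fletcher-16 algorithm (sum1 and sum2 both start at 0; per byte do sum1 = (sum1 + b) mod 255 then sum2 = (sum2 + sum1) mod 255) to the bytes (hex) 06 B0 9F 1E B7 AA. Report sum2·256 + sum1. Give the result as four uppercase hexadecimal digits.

Running sums (mod 255):
  after byte 0 (06): sum1=6, sum2=6
  after byte 1 (B0): sum1=182, sum2=188
  after byte 2 (9F): sum1=86, sum2=19
  after byte 3 (1E): sum1=116, sum2=135
  after byte 4 (B7): sum1=44, sum2=179
  after byte 5 (AA): sum1=214, sum2=138
Checksum = sum2·256 + sum1 = 138·256 + 214 = 35542 = 0x8AD6.

8AD6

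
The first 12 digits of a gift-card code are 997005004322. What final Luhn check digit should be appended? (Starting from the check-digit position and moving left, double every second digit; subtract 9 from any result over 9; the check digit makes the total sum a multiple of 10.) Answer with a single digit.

8

Partial digits right→left: 2 2 3 4 0 0 5 0 0 7 9 9
Double every second digit counting from the check-digit position (so the 1st, 3rd, 5th, ... of the partial from the right).
  doubled (with −9 where >9): 4 6 0 1 0 9 → sum 20
  kept as-is: 2 4 0 0 7 9 → sum 22
Total = 20 + 22 = 42.
Check digit = (10 − (42 mod 10)) mod 10 = 8.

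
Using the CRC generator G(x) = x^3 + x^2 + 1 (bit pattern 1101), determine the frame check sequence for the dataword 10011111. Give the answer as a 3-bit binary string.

011

Append 3 zeros: 10011111000. Divide by 1101 (XOR where the leading bit is 1):
  pos 0: 1001 XOR 1101 = 0100
  pos 1: 1001 XOR 1101 = 0100
  pos 2: 1001 XOR 1101 = 0100
  pos 3: 1001 XOR 1101 = 0100
  pos 4: 1001 XOR 1101 = 0100
  pos 5: 1000 XOR 1101 = 0101
  pos 6: 1010 XOR 1101 = 0111
  pos 7: 1110 XOR 1101 = 0011
Remainder (last 3 bits) = 011. This is the CRC / FCS.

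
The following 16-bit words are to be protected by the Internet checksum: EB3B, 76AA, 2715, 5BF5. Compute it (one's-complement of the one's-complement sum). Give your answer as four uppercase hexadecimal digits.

One's-complement addition (fold any carry out of bit 15 back into bit 0):
  0xEB3B + 0x76AA = 0x161E5 → wrap carry → 0x61E6
  0x61E6 + 0x2715 = 0x088FB
  0x88FB + 0x5BF5 = 0x0E4F0
One's-complement sum = 0xE4F0.
Checksum = ~0xE4F0 & 0xFFFF = 0x1B0F.

1B0F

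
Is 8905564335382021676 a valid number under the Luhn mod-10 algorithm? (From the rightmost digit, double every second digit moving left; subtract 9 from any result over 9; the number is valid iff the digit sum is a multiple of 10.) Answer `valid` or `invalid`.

invalid

From the right, keep odd positions and double even positions (subtract 9 from any doubled value over 9):
  doubled (positions 2,4,...): 5 2 0 7 1 6 3 1 9 → sum 34
  kept (positions 1,3,...): 6 6 2 2 3 3 4 5 0 8 → sum 39
Total = 73.
73 mod 10 = 3, so the number is invalid.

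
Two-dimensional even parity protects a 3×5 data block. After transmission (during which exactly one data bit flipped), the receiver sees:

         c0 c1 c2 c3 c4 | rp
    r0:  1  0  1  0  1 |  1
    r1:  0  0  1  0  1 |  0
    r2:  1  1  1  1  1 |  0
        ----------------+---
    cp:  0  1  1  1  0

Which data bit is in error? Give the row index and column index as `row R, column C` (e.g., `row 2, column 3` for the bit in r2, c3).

Recompute each row's even parity and compare to rp:
  r0: data parity 1, sent rp 1 → ok
  r1: data parity 0, sent rp 0 → ok
  r2: data parity 1, sent rp 0 → mismatch
Recompute each column's even parity and compare to cp:
  c0: data parity 0, sent cp 0 → ok
  c1: data parity 1, sent cp 1 → ok
  c2: data parity 1, sent cp 1 → ok
  c3: data parity 1, sent cp 1 → ok
  c4: data parity 1, sent cp 0 → mismatch
Exactly one row (r2) and one column (c4) fail → the flipped bit is at their intersection.

row 2, column 4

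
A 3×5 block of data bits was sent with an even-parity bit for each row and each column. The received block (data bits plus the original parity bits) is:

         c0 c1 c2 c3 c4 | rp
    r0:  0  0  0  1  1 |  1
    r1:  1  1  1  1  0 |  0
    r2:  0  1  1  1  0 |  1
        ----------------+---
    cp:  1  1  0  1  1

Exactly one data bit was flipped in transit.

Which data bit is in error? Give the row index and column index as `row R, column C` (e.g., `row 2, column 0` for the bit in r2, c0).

Recompute each row's even parity and compare to rp:
  r0: data parity 0, sent rp 1 → mismatch
  r1: data parity 0, sent rp 0 → ok
  r2: data parity 1, sent rp 1 → ok
Recompute each column's even parity and compare to cp:
  c0: data parity 1, sent cp 1 → ok
  c1: data parity 0, sent cp 1 → mismatch
  c2: data parity 0, sent cp 0 → ok
  c3: data parity 1, sent cp 1 → ok
  c4: data parity 1, sent cp 1 → ok
Exactly one row (r0) and one column (c1) fail → the flipped bit is at their intersection.

row 0, column 1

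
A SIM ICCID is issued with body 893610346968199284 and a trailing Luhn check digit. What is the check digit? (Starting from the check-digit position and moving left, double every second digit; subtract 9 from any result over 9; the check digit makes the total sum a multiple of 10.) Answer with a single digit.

Partial digits right→left: 4 8 2 9 9 1 8 6 9 6 4 3 0 1 6 3 9 8
Double every second digit counting from the check-digit position (so the 1st, 3rd, 5th, ... of the partial from the right).
  doubled (with −9 where >9): 8 4 9 7 9 8 0 3 9 → sum 57
  kept as-is: 8 9 1 6 6 3 1 3 8 → sum 45
Total = 57 + 45 = 102.
Check digit = (10 − (102 mod 10)) mod 10 = 8.

8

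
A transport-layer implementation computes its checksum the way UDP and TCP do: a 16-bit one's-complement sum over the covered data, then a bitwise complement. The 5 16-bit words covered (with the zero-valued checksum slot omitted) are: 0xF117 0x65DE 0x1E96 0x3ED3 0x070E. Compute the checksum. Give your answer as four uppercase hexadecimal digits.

One's-complement addition (fold any carry out of bit 15 back into bit 0):
  0xF117 + 0x65DE = 0x156F5 → wrap carry → 0x56F6
  0x56F6 + 0x1E96 = 0x0758C
  0x758C + 0x3ED3 = 0x0B45F
  0xB45F + 0x070E = 0x0BB6D
One's-complement sum = 0xBB6D.
Checksum = ~0xBB6D & 0xFFFF = 0x4492.

4492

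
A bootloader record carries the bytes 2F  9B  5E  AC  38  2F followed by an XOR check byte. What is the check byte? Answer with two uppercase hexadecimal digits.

XOR the bytes together:
  start with 0x2F
  0x2F ⊕ 0x9B = 0xB4
  0xB4 ⊕ 0x5E = 0xEA
  0xEA ⊕ 0xAC = 0x46
  0x46 ⊕ 0x38 = 0x7E
  0x7E ⊕ 0x2F = 0x51

51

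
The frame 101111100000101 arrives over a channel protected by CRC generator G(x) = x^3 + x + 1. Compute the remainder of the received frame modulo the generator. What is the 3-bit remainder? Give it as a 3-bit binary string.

Modulo-2 division of 101111100000101 by 1011:
  pos 0: 1011 XOR 1011 = 0000
  pos 4: 1110 XOR 1011 = 0101
  pos 5: 1010 XOR 1011 = 0001
  pos 8: 1000 XOR 1011 = 0011
  pos 10: 1110 XOR 1011 = 0101
  pos 11: 1011 XOR 1011 = 0000
Remainder = 000 (zero — the frame passes the CRC check).

000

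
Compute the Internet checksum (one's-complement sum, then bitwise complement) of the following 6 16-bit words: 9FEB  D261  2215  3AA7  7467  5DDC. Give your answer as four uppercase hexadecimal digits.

One's-complement addition (fold any carry out of bit 15 back into bit 0):
  0x9FEB + 0xD261 = 0x1724C → wrap carry → 0x724D
  0x724D + 0x2215 = 0x09462
  0x9462 + 0x3AA7 = 0x0CF09
  0xCF09 + 0x7467 = 0x14370 → wrap carry → 0x4371
  0x4371 + 0x5DDC = 0x0A14D
One's-complement sum = 0xA14D.
Checksum = ~0xA14D & 0xFFFF = 0x5EB2.

5EB2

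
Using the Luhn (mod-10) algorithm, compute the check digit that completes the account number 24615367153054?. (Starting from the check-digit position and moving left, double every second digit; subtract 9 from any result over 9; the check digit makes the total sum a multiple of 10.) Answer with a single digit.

Partial digits right→left: 4 5 0 3 5 1 7 6 3 5 1 6 4 2
Double every second digit counting from the check-digit position (so the 1st, 3rd, 5th, ... of the partial from the right).
  doubled (with −9 where >9): 8 0 1 5 6 2 8 → sum 30
  kept as-is: 5 3 1 6 5 6 2 → sum 28
Total = 30 + 28 = 58.
Check digit = (10 − (58 mod 10)) mod 10 = 2.

2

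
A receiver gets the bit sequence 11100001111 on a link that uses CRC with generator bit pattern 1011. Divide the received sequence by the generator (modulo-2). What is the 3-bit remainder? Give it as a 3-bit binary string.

001

Modulo-2 division of 11100001111 by 1011:
  pos 0: 1110 XOR 1011 = 0101
  pos 1: 1010 XOR 1011 = 0001
  pos 4: 1001 XOR 1011 = 0010
  pos 6: 1011 XOR 1011 = 0000
Remainder = 001 (nonzero — an error is detected).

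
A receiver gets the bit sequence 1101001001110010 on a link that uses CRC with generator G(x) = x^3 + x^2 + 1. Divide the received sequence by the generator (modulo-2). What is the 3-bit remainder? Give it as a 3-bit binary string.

Modulo-2 division of 1101001001110010 by 1101:
  pos 0: 1101 XOR 1101 = 0000
  pos 6: 1001 XOR 1101 = 0100
  pos 7: 1001 XOR 1101 = 0100
  pos 8: 1001 XOR 1101 = 0100
  pos 9: 1000 XOR 1101 = 0101
  pos 10: 1010 XOR 1101 = 0111
  pos 11: 1111 XOR 1101 = 0010
Remainder = 100 (nonzero — an error is detected).

100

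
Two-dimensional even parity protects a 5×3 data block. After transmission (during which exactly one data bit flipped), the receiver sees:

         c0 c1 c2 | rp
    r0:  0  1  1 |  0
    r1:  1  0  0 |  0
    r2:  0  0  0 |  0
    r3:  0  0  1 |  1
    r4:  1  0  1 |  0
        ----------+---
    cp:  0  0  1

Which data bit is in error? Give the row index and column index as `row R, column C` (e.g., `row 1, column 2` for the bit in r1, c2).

Recompute each row's even parity and compare to rp:
  r0: data parity 0, sent rp 0 → ok
  r1: data parity 1, sent rp 0 → mismatch
  r2: data parity 0, sent rp 0 → ok
  r3: data parity 1, sent rp 1 → ok
  r4: data parity 0, sent rp 0 → ok
Recompute each column's even parity and compare to cp:
  c0: data parity 0, sent cp 0 → ok
  c1: data parity 1, sent cp 0 → mismatch
  c2: data parity 1, sent cp 1 → ok
Exactly one row (r1) and one column (c1) fail → the flipped bit is at their intersection.

row 1, column 1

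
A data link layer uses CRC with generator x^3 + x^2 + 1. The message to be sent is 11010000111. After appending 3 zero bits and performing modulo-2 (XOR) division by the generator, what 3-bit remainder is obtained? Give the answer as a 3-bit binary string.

001

Append 3 zeros: 11010000111000. Divide by 1101 (XOR where the leading bit is 1):
  pos 0: 1101 XOR 1101 = 0000
  pos 8: 1110 XOR 1101 = 0011
  pos 10: 1100 XOR 1101 = 0001
Remainder (last 3 bits) = 001. This is the CRC / FCS.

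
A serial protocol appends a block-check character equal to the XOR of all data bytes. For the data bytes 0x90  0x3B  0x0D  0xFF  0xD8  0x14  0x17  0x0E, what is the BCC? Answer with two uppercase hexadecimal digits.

8C

XOR the bytes together:
  start with 0x90
  0x90 ⊕ 0x3B = 0xAB
  0xAB ⊕ 0x0D = 0xA6
  0xA6 ⊕ 0xFF = 0x59
  0x59 ⊕ 0xD8 = 0x81
  0x81 ⊕ 0x14 = 0x95
  0x95 ⊕ 0x17 = 0x82
  0x82 ⊕ 0x0E = 0x8C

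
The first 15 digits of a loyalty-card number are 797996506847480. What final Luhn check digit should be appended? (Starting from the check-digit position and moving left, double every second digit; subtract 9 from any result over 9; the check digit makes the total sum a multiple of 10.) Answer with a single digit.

Partial digits right→left: 0 8 4 7 4 8 6 0 5 6 9 9 7 9 7
Double every second digit counting from the check-digit position (so the 1st, 3rd, 5th, ... of the partial from the right).
  doubled (with −9 where >9): 0 8 8 3 1 9 5 5 → sum 39
  kept as-is: 8 7 8 0 6 9 9 → sum 47
Total = 39 + 47 = 86.
Check digit = (10 − (86 mod 10)) mod 10 = 4.

4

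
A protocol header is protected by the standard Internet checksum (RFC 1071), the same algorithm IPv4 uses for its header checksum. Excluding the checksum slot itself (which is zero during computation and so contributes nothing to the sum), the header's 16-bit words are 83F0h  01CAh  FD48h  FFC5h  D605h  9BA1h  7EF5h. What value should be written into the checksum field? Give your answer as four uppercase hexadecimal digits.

One's-complement addition (fold any carry out of bit 15 back into bit 0):
  0x83F0 + 0x01CA = 0x085BA
  0x85BA + 0xFD48 = 0x18302 → wrap carry → 0x8303
  0x8303 + 0xFFC5 = 0x182C8 → wrap carry → 0x82C9
  0x82C9 + 0xD605 = 0x158CE → wrap carry → 0x58CF
  0x58CF + 0x9BA1 = 0x0F470
  0xF470 + 0x7EF5 = 0x17365 → wrap carry → 0x7366
One's-complement sum = 0x7366.
Checksum = ~0x7366 & 0xFFFF = 0x8C99.

8C99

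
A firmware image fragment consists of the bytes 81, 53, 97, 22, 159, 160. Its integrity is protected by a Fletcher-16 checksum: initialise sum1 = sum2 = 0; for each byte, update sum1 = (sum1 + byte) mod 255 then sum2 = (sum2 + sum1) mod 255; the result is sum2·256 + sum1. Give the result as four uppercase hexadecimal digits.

Running sums (mod 255):
  after byte 0 (81): sum1=81, sum2=81
  after byte 1 (53): sum1=134, sum2=215
  after byte 2 (97): sum1=231, sum2=191
  after byte 3 (22): sum1=253, sum2=189
  after byte 4 (159): sum1=157, sum2=91
  after byte 5 (160): sum1=62, sum2=153
Checksum = sum2·256 + sum1 = 153·256 + 62 = 39230 = 0x993E.

993E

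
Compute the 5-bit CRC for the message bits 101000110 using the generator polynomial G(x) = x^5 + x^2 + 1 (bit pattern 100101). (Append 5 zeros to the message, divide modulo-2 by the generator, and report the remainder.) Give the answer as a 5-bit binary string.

Append 5 zeros: 10100011000000. Divide by 100101 (XOR where the leading bit is 1):
  pos 0: 101000 XOR 100101 = 001101
  pos 2: 110111 XOR 100101 = 010010
  pos 3: 100100 XOR 100101 = 000001
  pos 8: 100000 XOR 100101 = 000101
Remainder (last 5 bits) = 00101. This is the CRC / FCS.

00101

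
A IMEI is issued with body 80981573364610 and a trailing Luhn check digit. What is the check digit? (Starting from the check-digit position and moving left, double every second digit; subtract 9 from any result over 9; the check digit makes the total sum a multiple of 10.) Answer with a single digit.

7

Partial digits right→left: 0 1 6 4 6 3 3 7 5 1 8 9 0 8
Double every second digit counting from the check-digit position (so the 1st, 3rd, 5th, ... of the partial from the right).
  doubled (with −9 where >9): 0 3 3 6 1 7 0 → sum 20
  kept as-is: 1 4 3 7 1 9 8 → sum 33
Total = 20 + 33 = 53.
Check digit = (10 − (53 mod 10)) mod 10 = 7.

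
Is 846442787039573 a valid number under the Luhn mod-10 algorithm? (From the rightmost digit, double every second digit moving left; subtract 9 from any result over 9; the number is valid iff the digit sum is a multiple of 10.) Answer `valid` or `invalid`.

From the right, keep odd positions and double even positions (subtract 9 from any doubled value over 9):
  doubled (positions 2,4,...): 5 9 0 7 4 8 8 → sum 41
  kept (positions 1,3,...): 3 5 3 7 7 4 6 8 → sum 43
Total = 84.
84 mod 10 = 4, so the number is invalid.

invalid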